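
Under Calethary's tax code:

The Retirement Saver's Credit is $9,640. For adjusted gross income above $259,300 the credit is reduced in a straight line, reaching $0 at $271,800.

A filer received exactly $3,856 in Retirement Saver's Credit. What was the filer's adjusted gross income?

$3,856 is 3,856/9,640 of the full $9,640, so 5,784/9,640 of the $12,500 range has been used: income = $259,300 + $12,500 × 5,784/9,640 = $266,800.

$266,800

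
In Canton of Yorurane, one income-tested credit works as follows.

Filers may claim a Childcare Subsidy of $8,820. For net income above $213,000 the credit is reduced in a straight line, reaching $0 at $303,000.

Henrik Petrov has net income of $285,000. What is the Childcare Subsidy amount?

$1,764

Childcare Subsidy: $285,000 is $72,000 into a $90,000 phase-out range, leaving 18,000/90,000 of the credit: $8,820 × 18,000/90,000 = $1,764.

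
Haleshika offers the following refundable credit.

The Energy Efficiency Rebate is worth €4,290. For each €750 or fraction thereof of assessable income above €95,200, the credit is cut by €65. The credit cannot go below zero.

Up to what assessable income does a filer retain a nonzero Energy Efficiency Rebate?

After 65 increments the reduction is 65 × €65 = €4,225, leaving €65; one more increment wipes it out. Increment 65 ends at excess 65 × €750 = €48,750, so the highest qualifying income is €95,200 + €48,750 = €143,950.

€143,950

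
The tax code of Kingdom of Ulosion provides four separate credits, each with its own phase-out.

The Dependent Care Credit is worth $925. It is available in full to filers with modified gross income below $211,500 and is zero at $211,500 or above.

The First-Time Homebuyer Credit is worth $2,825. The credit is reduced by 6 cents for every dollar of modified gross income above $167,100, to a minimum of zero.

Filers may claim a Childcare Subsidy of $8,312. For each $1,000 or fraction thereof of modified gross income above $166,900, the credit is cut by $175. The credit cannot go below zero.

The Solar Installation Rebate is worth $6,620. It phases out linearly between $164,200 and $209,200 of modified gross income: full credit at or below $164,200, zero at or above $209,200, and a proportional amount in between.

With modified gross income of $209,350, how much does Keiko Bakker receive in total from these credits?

Dependent Care Credit: $209,350 is below the $211,500 cutoff, so the full $925 applies.
First-Time Homebuyer Credit: 6% of the $42,250 excess over $167,100 is $2,535; credit = $2,825 − $2,535 = $290.
Childcare Subsidy: income exceeds $166,900 by $42,450, which is 43 full-or-partial $1,000 increments; reduction = 43 × $175 = $7,525, leaving $787.
Solar Installation Rebate: $209,350 is at or above $209,200, so the credit is $0.
Total: $925 + $290 + $787 + $0 = $2,002.

$2,002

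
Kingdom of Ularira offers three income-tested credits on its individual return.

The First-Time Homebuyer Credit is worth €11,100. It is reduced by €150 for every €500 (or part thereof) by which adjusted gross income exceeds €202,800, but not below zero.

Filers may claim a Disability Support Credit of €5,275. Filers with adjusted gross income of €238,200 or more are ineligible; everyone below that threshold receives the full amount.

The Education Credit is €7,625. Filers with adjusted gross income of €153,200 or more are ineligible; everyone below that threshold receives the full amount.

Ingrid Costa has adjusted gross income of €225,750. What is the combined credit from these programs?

€9,475

First-Time Homebuyer Credit: income exceeds €202,800 by €22,950, which is 46 full-or-partial €500 increments; reduction = 46 × €150 = €6,900, leaving €4,200.
Disability Support Credit: €225,750 is below the €238,200 cutoff, so the full €5,275 applies.
Education Credit: €225,750 meets or exceeds the €153,200 cutoff, so the credit is €0.
Total: €4,200 + €5,275 + €0 = €9,475.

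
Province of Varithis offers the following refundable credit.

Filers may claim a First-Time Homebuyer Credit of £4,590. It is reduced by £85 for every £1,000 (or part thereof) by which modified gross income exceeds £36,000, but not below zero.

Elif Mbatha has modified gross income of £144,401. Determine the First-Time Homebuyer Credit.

£0

First-Time Homebuyer Credit: income exceeds £36,000 by £108,401 → 109 increments × £85 = £9,265 ≥ base, so the credit is £0.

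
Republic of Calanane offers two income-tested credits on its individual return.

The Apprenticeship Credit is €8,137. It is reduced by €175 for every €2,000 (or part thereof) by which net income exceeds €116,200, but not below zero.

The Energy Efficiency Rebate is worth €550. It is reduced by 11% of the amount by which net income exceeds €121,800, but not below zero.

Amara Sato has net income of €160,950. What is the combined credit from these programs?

Apprenticeship Credit: income exceeds €116,200 by €44,750, which is 23 full-or-partial €2,000 increments; reduction = 23 × €175 = €4,025, leaving €4,112.
Energy Efficiency Rebate: 11% of the €39,150 excess over €121,800 is €4,306.50 ≥ base, so the credit is €0.
Total: €4,112 + €0 = €4,112.

€4,112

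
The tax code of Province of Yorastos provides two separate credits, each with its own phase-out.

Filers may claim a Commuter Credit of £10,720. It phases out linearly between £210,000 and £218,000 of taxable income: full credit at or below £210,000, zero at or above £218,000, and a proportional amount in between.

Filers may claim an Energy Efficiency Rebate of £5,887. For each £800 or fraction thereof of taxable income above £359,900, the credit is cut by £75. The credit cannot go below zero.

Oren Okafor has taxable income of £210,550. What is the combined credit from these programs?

Commuter Credit: £210,550 is £550 into a £8,000 phase-out range, leaving 7,450/8,000 of the credit: £10,720 × 7,450/8,000 = £9,983.
Energy Efficiency Rebate: £210,550 is at or below the £359,900 threshold, so the full £5,887 applies.
Total: £9,983 + £5,887 = £15,870.

£15,870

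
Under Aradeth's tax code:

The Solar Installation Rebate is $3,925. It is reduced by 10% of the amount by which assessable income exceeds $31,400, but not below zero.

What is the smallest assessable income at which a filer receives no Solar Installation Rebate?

$70,650

The credit falls by 10% of each dollar above $31,400, so it reaches zero when the excess is $3,925 / 10% = $39,250: income = $31,400 + $39,250 = $70,650.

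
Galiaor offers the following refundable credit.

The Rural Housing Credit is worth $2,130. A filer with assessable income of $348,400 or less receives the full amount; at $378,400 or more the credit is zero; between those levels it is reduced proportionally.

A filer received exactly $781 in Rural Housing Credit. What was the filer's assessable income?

$781 is 781/2,130 of the full $2,130, so 1,349/2,130 of the $30,000 range has been used: income = $348,400 + $30,000 × 1,349/2,130 = $367,400.

$367,400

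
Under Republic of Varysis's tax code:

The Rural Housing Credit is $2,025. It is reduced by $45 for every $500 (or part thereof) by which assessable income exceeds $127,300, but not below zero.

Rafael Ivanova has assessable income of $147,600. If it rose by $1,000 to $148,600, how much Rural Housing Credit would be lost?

$90

At $147,600 — income exceeds $127,300 by $20,300, which is 41 full-or-partial $500 increments; reduction = 41 × $45 = $1,845, leaving $180.
At $148,600 — income exceeds $127,300 by $21,300, which is 43 full-or-partial $500 increments; reduction = 43 × $45 = $1,935, leaving $90.
Lost: $180 − $90 = $90.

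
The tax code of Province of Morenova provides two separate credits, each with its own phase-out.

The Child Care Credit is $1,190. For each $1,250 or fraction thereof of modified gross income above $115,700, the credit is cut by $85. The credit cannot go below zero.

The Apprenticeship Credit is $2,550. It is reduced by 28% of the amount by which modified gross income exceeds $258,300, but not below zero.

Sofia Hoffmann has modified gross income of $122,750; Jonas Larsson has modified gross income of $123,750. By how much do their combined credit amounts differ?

Sofia ($122,750): Child Care Credit: income exceeds $115,700 by $7,050, which is 6 full-or-partial $1,250 increments; reduction = 6 × $85 = $510, leaving $680. Apprenticeship Credit: $122,750 is at or below the $258,300 threshold, so the full $2,550 applies. total $680 + $2,550 = $3,230
Jonas ($123,750): Child Care Credit: income exceeds $115,700 by $8,050, which is 7 full-or-partial $1,250 increments; reduction = 7 × $85 = $595, leaving $595. Apprenticeship Credit: $123,750 is at or below the $258,300 threshold, so the full $2,550 applies. total $595 + $2,550 = $3,145
Difference: |$3,230 − $3,145| = $85.

$85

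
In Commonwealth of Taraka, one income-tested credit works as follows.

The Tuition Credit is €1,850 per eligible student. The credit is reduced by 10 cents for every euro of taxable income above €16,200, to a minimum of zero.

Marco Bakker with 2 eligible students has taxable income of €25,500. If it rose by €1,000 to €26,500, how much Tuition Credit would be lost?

At €25,500 — base = 2 × €1,850 = €3,700. 10% of the €9,300 excess over €16,200 is €930; credit = €3,700 − €930 = €2,770.
At €26,500 — base = 2 × €1,850 = €3,700. 10% of the €10,300 excess over €16,200 is €1,030; credit = €3,700 − €1,030 = €2,670.
Lost: €2,770 − €2,670 = €100.

€100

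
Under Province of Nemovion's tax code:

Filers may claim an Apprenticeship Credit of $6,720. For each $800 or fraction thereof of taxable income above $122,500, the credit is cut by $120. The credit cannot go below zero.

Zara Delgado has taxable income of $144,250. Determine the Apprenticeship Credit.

Apprenticeship Credit: income exceeds $122,500 by $21,750, which is 28 full-or-partial $800 increments; reduction = 28 × $120 = $3,360, leaving $3,360.

$3,360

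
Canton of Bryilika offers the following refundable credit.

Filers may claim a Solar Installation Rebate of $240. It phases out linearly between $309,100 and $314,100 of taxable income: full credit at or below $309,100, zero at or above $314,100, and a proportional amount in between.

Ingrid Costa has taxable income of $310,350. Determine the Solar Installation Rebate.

$180

Solar Installation Rebate: $310,350 is $1,250 into a $5,000 phase-out range, leaving 3,750/5,000 of the credit: $240 × 3,750/5,000 = $180.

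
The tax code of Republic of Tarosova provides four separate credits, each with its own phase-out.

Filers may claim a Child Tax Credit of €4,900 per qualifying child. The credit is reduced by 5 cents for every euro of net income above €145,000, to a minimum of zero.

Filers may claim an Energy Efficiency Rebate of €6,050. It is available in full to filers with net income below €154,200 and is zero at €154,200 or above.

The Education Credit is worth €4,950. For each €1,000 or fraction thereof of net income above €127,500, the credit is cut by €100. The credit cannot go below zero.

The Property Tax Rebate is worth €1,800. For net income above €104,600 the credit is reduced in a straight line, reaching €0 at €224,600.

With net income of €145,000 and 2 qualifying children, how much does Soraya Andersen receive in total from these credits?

€20,194

Child Tax Credit: base = 2 × €4,900 = €9,800. €145,000 is at or below the €145,000 threshold, so the full €9,800 applies.
Energy Efficiency Rebate: €145,000 is below the €154,200 cutoff, so the full €6,050 applies.
Education Credit: income exceeds €127,500 by €17,500, which is 18 full-or-partial €1,000 increments; reduction = 18 × €100 = €1,800, leaving €3,150.
Property Tax Rebate: €145,000 is €40,400 into a €120,000 phase-out range, leaving 79,600/120,000 of the credit: €1,800 × 79,600/120,000 = €1,194.
Total: €9,800 + €6,050 + €3,150 + €1,194 = €20,194.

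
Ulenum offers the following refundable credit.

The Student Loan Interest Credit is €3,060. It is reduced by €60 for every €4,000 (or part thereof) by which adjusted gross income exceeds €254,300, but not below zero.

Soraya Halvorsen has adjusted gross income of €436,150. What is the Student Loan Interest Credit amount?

Student Loan Interest Credit: income exceeds €254,300 by €181,850, which is 46 full-or-partial €4,000 increments; reduction = 46 × €60 = €2,760, leaving €300.

€300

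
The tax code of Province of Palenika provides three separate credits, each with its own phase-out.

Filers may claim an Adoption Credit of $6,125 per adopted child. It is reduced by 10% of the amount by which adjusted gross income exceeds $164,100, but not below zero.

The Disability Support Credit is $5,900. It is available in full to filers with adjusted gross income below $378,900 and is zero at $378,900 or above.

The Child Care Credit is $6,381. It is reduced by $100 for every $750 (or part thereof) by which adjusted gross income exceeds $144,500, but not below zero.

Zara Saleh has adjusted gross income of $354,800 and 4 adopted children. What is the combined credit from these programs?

$11,330

Adoption Credit: base = 4 × $6,125 = $24,500. 10% of the $190,700 excess over $164,100 is $19,070; credit = $24,500 − $19,070 = $5,430.
Disability Support Credit: $354,800 is below the $378,900 cutoff, so the full $5,900 applies.
Child Care Credit: income exceeds $144,500 by $210,300 → 281 increments × $100 = $28,100 ≥ base, so the credit is $0.
Total: $5,430 + $5,900 + $0 = $11,330.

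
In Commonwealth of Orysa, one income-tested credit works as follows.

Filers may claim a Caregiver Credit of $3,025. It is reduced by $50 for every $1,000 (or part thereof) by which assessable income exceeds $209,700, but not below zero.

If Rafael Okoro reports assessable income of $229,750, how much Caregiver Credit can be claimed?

$1,975

Caregiver Credit: income exceeds $209,700 by $20,050, which is 21 full-or-partial $1,000 increments; reduction = 21 × $50 = $1,050, leaving $1,975.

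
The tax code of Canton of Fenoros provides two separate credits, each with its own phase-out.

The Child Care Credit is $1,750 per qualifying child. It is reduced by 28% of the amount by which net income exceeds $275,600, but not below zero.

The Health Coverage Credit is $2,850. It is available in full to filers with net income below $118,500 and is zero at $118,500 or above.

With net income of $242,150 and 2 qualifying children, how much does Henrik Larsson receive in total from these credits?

Child Care Credit: base = 2 × $1,750 = $3,500. $242,150 is at or below the $275,600 threshold, so the full $3,500 applies.
Health Coverage Credit: $242,150 meets or exceeds the $118,500 cutoff, so the credit is $0.
Total: $3,500 + $0 = $3,500.

$3,500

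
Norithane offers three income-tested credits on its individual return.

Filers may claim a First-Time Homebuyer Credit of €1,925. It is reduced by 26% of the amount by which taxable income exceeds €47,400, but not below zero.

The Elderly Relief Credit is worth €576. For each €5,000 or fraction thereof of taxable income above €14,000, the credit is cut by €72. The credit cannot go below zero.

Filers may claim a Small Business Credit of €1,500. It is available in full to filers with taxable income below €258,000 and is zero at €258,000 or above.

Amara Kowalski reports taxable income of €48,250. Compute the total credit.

€3,276

First-Time Homebuyer Credit: 26% of the €850 excess over €47,400 is €221; credit = €1,925 − €221 = €1,704.
Elderly Relief Credit: income exceeds €14,000 by €34,250, which is 7 full-or-partial €5,000 increments; reduction = 7 × €72 = €504, leaving €72.
Small Business Credit: €48,250 is below the €258,000 cutoff, so the full €1,500 applies.
Total: €1,704 + €72 + €1,500 = €3,276.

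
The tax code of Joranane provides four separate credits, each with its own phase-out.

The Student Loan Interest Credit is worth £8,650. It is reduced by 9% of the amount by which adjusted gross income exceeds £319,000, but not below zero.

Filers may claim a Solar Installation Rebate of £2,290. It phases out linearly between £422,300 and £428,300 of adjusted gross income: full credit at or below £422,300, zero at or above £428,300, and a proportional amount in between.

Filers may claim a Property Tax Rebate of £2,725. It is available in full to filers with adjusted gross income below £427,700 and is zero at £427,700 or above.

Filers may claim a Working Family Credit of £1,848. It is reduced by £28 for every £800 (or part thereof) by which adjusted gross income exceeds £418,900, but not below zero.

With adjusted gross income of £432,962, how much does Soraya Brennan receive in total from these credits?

Student Loan Interest Credit: 9% of the £113,962 excess over £319,000 is £10,256.58 ≥ base, so the credit is £0.
Solar Installation Rebate: £432,962 is at or above £428,300, so the credit is £0.
Property Tax Rebate: £432,962 meets or exceeds the £427,700 cutoff, so the credit is £0.
Working Family Credit: income exceeds £418,900 by £14,062, which is 18 full-or-partial £800 increments; reduction = 18 × £28 = £504, leaving £1,344.
Total: £0 + £0 + £0 + £1,344 = £1,344.

£1,344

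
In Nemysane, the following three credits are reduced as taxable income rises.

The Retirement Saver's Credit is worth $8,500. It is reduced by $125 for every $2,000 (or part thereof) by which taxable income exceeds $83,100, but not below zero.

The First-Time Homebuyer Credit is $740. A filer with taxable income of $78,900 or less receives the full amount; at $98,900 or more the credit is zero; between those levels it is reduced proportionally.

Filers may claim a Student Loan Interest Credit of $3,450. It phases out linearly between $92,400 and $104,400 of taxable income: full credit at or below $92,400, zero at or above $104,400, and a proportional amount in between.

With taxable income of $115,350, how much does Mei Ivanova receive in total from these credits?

$6,375

Retirement Saver's Credit: income exceeds $83,100 by $32,250, which is 17 full-or-partial $2,000 increments; reduction = 17 × $125 = $2,125, leaving $6,375.
First-Time Homebuyer Credit: $115,350 is at or above $98,900, so the credit is $0.
Student Loan Interest Credit: $115,350 is at or above $104,400, so the credit is $0.
Total: $6,375 + $0 + $0 = $6,375.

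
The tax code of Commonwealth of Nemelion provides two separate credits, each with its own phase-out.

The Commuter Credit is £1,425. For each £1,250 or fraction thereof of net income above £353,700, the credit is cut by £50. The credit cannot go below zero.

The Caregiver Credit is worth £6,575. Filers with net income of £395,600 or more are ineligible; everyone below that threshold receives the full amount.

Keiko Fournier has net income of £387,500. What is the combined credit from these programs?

Commuter Credit: income exceeds £353,700 by £33,800, which is 28 full-or-partial £1,250 increments; reduction = 28 × £50 = £1,400, leaving £25.
Caregiver Credit: £387,500 is below the £395,600 cutoff, so the full £6,575 applies.
Total: £25 + £6,575 = £6,600.

£6,600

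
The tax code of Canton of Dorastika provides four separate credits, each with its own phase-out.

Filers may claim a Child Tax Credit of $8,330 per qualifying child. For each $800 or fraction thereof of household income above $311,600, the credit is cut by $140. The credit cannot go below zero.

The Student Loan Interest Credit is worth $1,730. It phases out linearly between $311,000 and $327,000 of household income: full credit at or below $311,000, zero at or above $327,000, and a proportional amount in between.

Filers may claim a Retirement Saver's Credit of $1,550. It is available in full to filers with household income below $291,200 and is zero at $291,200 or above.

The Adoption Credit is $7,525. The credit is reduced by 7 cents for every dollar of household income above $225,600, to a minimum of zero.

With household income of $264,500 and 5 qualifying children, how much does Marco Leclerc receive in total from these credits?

$49,732

Child Tax Credit: base = 5 × $8,330 = $41,650. $264,500 is at or below the $311,600 threshold, so the full $41,650 applies.
Student Loan Interest Credit: $264,500 is at or below the $311,000 threshold, so the full $1,730 applies.
Retirement Saver's Credit: $264,500 is below the $291,200 cutoff, so the full $1,550 applies.
Adoption Credit: 7% of the $38,900 excess over $225,600 is $2,723; credit = $7,525 − $2,723 = $4,802.
Total: $41,650 + $1,730 + $1,550 + $4,802 = $49,732.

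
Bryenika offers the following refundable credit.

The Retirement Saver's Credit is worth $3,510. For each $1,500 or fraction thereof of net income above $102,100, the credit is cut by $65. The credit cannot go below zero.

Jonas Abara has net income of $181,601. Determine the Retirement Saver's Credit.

Retirement Saver's Credit: income exceeds $102,100 by $79,501 → 54 increments × $65 = $3,510 ≥ base, so the credit is $0.

$0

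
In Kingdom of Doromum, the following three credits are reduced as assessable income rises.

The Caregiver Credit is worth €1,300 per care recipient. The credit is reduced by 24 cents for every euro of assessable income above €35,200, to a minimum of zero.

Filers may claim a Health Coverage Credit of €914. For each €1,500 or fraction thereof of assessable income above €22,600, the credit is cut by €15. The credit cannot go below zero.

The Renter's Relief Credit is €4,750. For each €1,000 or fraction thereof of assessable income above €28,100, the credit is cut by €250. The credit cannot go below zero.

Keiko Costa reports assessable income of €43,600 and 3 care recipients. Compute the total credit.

€3,338

Caregiver Credit: base = 3 × €1,300 = €3,900. 24% of the €8,400 excess over €35,200 is €2,016; credit = €3,900 − €2,016 = €1,884.
Health Coverage Credit: income exceeds €22,600 by €21,000, which is 14 full-or-partial €1,500 increments; reduction = 14 × €15 = €210, leaving €704.
Renter's Relief Credit: income exceeds €28,100 by €15,500, which is 16 full-or-partial €1,000 increments; reduction = 16 × €250 = €4,000, leaving €750.
Total: €1,884 + €704 + €750 = €3,338.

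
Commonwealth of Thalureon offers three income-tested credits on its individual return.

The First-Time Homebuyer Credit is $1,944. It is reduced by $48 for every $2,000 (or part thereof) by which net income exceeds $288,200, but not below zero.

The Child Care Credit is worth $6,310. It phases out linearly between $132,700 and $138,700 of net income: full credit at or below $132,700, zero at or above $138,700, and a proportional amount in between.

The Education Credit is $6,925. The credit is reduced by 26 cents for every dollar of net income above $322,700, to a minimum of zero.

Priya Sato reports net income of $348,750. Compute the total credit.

$608

First-Time Homebuyer Credit: income exceeds $288,200 by $60,550, which is 31 full-or-partial $2,000 increments; reduction = 31 × $48 = $1,488, leaving $456.
Child Care Credit: $348,750 is at or above $138,700, so the credit is $0.
Education Credit: 26% of the $26,050 excess over $322,700 is $6,773; credit = $6,925 − $6,773 = $152.
Total: $456 + $0 + $152 = $608.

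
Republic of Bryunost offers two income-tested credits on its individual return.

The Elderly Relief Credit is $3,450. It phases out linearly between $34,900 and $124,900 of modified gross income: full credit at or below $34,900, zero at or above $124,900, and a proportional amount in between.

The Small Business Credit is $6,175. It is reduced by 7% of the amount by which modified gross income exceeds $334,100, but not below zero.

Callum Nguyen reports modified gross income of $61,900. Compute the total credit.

Elderly Relief Credit: $61,900 is $27,000 into a $90,000 phase-out range, leaving 63,000/90,000 of the credit: $3,450 × 63,000/90,000 = $2,415.
Small Business Credit: $61,900 is at or below the $334,100 threshold, so the full $6,175 applies.
Total: $2,415 + $6,175 = $8,590.

$8,590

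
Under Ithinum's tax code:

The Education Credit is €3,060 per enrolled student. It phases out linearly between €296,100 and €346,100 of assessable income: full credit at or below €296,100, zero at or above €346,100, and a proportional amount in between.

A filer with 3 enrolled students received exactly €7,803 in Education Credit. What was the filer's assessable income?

Full credit = 3 × €3,060 = €9,180.
€7,803 is 7,803/9,180 of the full €9,180, so 1,377/9,180 of the €50,000 range has been used: income = €296,100 + €50,000 × 1,377/9,180 = €303,600.

€303,600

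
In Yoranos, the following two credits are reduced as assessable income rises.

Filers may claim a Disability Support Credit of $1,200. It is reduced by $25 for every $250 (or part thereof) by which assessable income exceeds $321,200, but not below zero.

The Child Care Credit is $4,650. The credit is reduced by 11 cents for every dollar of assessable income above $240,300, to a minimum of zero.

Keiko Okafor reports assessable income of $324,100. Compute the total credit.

Disability Support Credit: income exceeds $321,200 by $2,900, which is 12 full-or-partial $250 increments; reduction = 12 × $25 = $300, leaving $900.
Child Care Credit: 11% of the $83,800 excess over $240,300 is $9,218 ≥ base, so the credit is $0.
Total: $900 + $0 = $900.

$900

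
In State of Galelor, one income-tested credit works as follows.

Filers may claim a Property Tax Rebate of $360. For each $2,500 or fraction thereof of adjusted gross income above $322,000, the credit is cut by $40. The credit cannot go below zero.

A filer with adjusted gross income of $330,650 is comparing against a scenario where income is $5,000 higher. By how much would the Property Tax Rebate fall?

At $330,650 — income exceeds $322,000 by $8,650, which is 4 full-or-partial $2,500 increments; reduction = 4 × $40 = $160, leaving $200.
At $335,650 — income exceeds $322,000 by $13,650, which is 6 full-or-partial $2,500 increments; reduction = 6 × $40 = $240, leaving $120.
Lost: $200 − $120 = $80.

$80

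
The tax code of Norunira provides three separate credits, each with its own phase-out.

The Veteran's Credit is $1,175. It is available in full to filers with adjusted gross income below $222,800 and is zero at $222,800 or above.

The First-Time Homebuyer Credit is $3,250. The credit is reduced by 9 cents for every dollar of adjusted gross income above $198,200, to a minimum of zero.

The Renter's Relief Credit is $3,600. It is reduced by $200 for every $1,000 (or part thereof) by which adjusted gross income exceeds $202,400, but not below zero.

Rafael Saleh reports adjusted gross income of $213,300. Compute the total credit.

Veteran's Credit: $213,300 is below the $222,800 cutoff, so the full $1,175 applies.
First-Time Homebuyer Credit: 9% of the $15,100 excess over $198,200 is $1,359; credit = $3,250 − $1,359 = $1,891.
Renter's Relief Credit: income exceeds $202,400 by $10,900, which is 11 full-or-partial $1,000 increments; reduction = 11 × $200 = $2,200, leaving $1,400.
Total: $1,175 + $1,891 + $1,400 = $4,466.

$4,466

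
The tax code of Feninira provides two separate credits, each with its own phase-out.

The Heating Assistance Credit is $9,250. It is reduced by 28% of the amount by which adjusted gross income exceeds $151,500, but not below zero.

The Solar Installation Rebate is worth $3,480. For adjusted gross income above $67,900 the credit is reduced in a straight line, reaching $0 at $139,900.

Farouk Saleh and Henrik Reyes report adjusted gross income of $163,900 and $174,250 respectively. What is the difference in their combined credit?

$2,898

Farouk ($163,900): Heating Assistance Credit: 28% of the $12,400 excess over $151,500 is $3,472; credit = $9,250 − $3,472 = $5,778. Solar Installation Rebate: $163,900 is at or above $139,900, so the credit is $0. total $5,778 + $0 = $5,778
Henrik ($174,250): Heating Assistance Credit: 28% of the $22,750 excess over $151,500 is $6,370; credit = $9,250 − $6,370 = $2,880. Solar Installation Rebate: $174,250 is at or above $139,900, so the credit is $0. total $2,880 + $0 = $2,880
Difference: |$5,778 − $2,880| = $2,898.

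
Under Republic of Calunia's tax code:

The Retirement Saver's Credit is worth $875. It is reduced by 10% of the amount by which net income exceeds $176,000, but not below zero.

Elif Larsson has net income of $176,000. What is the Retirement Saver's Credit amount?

Retirement Saver's Credit: $176,000 is at or below the $176,000 threshold, so the full $875 applies.

$875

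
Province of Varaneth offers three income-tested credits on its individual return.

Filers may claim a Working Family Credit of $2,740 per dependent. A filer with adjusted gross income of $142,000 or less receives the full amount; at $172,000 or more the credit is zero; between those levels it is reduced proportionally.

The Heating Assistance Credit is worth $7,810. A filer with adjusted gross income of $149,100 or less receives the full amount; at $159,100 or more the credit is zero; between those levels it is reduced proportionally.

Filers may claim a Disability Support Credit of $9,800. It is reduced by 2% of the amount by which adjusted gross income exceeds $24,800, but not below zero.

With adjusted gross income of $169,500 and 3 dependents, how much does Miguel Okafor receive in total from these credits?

Working Family Credit: base = 3 × $2,740 = $8,220. $169,500 is $27,500 into a $30,000 phase-out range, leaving 2,500/30,000 of the credit: $8,220 × 2,500/30,000 = $685.
Heating Assistance Credit: $169,500 is at or above $159,100, so the credit is $0.
Disability Support Credit: 2% of the $144,700 excess over $24,800 is $2,894; credit = $9,800 − $2,894 = $6,906.
Total: $685 + $0 + $6,906 = $7,591.

$7,591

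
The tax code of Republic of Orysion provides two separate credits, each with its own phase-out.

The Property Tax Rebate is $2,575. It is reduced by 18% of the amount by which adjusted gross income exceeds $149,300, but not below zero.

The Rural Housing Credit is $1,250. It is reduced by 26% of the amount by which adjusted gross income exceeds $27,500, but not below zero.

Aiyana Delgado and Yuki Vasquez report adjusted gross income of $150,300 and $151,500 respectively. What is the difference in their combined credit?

Aiyana ($150,300): Property Tax Rebate: 18% of the $1,000 excess over $149,300 is $180; credit = $2,575 − $180 = $2,395. Rural Housing Credit: 26% of the $122,800 excess over $27,500 is $31,928 ≥ base, so the credit is $0. total $2,395 + $0 = $2,395
Yuki ($151,500): Property Tax Rebate: 18% of the $2,200 excess over $149,300 is $396; credit = $2,575 − $396 = $2,179. Rural Housing Credit: 26% of the $124,000 excess over $27,500 is $32,240 ≥ base, so the credit is $0. total $2,179 + $0 = $2,179
Difference: |$2,395 − $2,179| = $216.

$216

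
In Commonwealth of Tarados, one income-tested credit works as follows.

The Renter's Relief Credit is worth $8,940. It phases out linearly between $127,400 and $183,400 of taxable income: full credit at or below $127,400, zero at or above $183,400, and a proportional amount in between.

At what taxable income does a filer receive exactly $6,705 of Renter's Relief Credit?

$6,705 is 6,705/8,940 of the full $8,940, so 2,235/8,940 of the $56,000 range has been used: income = $127,400 + $56,000 × 2,235/8,940 = $141,400.

$141,400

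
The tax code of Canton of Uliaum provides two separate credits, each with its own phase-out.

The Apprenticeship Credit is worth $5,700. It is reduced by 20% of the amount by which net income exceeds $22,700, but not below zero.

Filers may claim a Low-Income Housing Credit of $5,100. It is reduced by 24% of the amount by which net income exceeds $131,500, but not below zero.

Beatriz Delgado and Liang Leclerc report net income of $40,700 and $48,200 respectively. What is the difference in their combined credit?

Beatriz ($40,700): Apprenticeship Credit: 20% of the $18,000 excess over $22,700 is $3,600; credit = $5,700 − $3,600 = $2,100. Low-Income Housing Credit: $40,700 is at or below the $131,500 threshold, so the full $5,100 applies. total $2,100 + $5,100 = $7,200
Liang ($48,200): Apprenticeship Credit: 20% of the $25,500 excess over $22,700 is $5,100; credit = $5,700 − $5,100 = $600. Low-Income Housing Credit: $48,200 is at or below the $131,500 threshold, so the full $5,100 applies. total $600 + $5,100 = $5,700
Difference: |$7,200 − $5,700| = $1,500.

$1,500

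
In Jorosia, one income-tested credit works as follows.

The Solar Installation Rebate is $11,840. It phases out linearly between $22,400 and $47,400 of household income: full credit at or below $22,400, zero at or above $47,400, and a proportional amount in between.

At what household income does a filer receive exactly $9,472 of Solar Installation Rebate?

$9,472 is 9,472/11,840 of the full $11,840, so 2,368/11,840 of the $25,000 range has been used: income = $22,400 + $25,000 × 2,368/11,840 = $27,400.

$27,400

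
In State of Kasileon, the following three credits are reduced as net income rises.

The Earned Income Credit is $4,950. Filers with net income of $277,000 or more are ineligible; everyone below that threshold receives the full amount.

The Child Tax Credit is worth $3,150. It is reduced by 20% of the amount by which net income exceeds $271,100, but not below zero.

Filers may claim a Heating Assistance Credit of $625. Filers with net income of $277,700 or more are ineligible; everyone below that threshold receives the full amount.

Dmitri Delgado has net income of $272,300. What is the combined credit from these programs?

Earned Income Credit: $272,300 is below the $277,000 cutoff, so the full $4,950 applies.
Child Tax Credit: 20% of the $1,200 excess over $271,100 is $240; credit = $3,150 − $240 = $2,910.
Heating Assistance Credit: $272,300 is below the $277,700 cutoff, so the full $625 applies.
Total: $4,950 + $2,910 + $625 = $8,485.

$8,485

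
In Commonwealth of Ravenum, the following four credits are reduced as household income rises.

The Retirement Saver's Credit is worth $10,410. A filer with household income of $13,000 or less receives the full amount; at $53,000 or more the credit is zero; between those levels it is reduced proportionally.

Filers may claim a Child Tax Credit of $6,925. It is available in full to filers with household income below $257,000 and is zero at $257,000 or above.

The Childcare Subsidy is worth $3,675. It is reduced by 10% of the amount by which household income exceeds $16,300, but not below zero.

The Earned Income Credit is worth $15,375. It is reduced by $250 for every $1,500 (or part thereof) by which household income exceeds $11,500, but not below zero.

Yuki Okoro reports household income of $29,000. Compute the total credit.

$27,951

Retirement Saver's Credit: $29,000 is $16,000 into a $40,000 phase-out range, leaving 24,000/40,000 of the credit: $10,410 × 24,000/40,000 = $6,246.
Child Tax Credit: $29,000 is below the $257,000 cutoff, so the full $6,925 applies.
Childcare Subsidy: 10% of the $12,700 excess over $16,300 is $1,270; credit = $3,675 − $1,270 = $2,405.
Earned Income Credit: income exceeds $11,500 by $17,500, which is 12 full-or-partial $1,500 increments; reduction = 12 × $250 = $3,000, leaving $12,375.
Total: $6,246 + $6,925 + $2,405 + $12,375 = $27,951.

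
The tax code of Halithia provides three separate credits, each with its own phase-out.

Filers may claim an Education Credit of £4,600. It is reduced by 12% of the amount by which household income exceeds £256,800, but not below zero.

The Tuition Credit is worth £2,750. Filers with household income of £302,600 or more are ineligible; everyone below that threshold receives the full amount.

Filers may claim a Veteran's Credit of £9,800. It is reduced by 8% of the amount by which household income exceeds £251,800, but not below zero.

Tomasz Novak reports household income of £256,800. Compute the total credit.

Education Credit: £256,800 is at or below the £256,800 threshold, so the full £4,600 applies.
Tuition Credit: £256,800 is below the £302,600 cutoff, so the full £2,750 applies.
Veteran's Credit: 8% of the £5,000 excess over £251,800 is £400; credit = £9,800 − £400 = £9,400.
Total: £4,600 + £2,750 + £9,400 = £16,750.

£16,750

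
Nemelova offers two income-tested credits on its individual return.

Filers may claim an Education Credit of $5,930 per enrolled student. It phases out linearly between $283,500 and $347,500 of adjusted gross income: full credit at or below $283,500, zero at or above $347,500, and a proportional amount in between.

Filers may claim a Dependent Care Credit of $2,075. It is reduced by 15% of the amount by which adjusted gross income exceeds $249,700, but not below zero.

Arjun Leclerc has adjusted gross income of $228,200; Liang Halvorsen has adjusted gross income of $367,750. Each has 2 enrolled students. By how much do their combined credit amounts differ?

$13,935

Arjun ($228,200): Education Credit: base = 2 × $5,930 = $11,860. $228,200 is at or below the $283,500 threshold, so the full $11,860 applies. Dependent Care Credit: $228,200 is at or below the $249,700 threshold, so the full $2,075 applies. total $11,860 + $2,075 = $13,935
Liang ($367,750): Education Credit: base = 2 × $5,930 = $11,860. $367,750 is at or above $347,500, so the credit is $0. Dependent Care Credit: 15% of the $118,050 excess over $249,700 is $17,707.50 ≥ base, so the credit is $0. total $0 + $0 = $0
Difference: |$13,935 − $0| = $13,935.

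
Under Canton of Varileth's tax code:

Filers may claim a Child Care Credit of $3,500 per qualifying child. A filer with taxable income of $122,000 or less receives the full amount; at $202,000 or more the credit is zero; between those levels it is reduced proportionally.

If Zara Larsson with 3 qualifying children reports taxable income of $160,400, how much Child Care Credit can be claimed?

$5,460

Child Care Credit: base = 3 × $3,500 = $10,500. $160,400 is $38,400 into a $80,000 phase-out range, leaving 41,600/80,000 of the credit: $10,500 × 41,600/80,000 = $5,460.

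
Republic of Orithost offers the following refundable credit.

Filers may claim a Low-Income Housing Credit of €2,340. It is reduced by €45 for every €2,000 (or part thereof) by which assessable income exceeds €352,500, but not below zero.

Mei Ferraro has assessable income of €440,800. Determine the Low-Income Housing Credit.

Low-Income Housing Credit: income exceeds €352,500 by €88,300, which is 45 full-or-partial €2,000 increments; reduction = 45 × €45 = €2,025, leaving €315.

€315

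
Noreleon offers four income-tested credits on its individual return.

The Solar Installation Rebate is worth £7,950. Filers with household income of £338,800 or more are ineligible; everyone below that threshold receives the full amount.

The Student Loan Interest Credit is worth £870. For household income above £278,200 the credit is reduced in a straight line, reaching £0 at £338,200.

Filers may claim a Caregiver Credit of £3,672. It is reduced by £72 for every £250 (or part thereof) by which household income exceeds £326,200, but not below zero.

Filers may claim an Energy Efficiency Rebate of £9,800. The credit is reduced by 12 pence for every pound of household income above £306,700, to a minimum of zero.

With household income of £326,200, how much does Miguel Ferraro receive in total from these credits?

£19,256

Solar Installation Rebate: £326,200 is below the £338,800 cutoff, so the full £7,950 applies.
Student Loan Interest Credit: £326,200 is £48,000 into a £60,000 phase-out range, leaving 12,000/60,000 of the credit: £870 × 12,000/60,000 = £174.
Caregiver Credit: £326,200 is at or below the £326,200 threshold, so the full £3,672 applies.
Energy Efficiency Rebate: 12% of the £19,500 excess over £306,700 is £2,340; credit = £9,800 − £2,340 = £7,460.
Total: £7,950 + £174 + £3,672 + £7,460 = £19,256.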